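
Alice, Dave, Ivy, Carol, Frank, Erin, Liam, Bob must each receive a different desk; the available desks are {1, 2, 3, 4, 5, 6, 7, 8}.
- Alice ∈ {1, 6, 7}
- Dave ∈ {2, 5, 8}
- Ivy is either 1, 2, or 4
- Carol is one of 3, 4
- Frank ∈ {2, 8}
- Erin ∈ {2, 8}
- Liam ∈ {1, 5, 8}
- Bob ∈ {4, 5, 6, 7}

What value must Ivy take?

4

The 8 variables draw from only 8 values {1, 2, 3, 4, 5, 6, 7, 8}, so each is used; only Carol can be 3, hence Carol = 3.
Frank and Erin between them cover only {2, 8} — a naked pair. Remove those values from Dave, Ivy, Liam.
Dave has just one choice, so Dave = 5. So Liam, Bob can't be 5.
That leaves Liam = 1. Remove 1 from Alice, Ivy.
So Ivy = 4.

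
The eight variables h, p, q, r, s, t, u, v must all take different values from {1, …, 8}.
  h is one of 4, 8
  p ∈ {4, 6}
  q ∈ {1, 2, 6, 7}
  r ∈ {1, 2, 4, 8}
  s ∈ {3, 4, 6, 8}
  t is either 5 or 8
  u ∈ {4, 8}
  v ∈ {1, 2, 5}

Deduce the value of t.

Among the 8 variables, 3 fits only s (and all 8 values in {1, 2, 3, 4, 5, 6, 7, 8} must be used), so s = 3.
The 7 still-open variables together cover exactly {1, 2, 4, 5, 6, 7, 8} — 7 values for 7 variables — and 7 appears only in q's list, so q = 7.
Among the 6 still-open variables, 6 fits only p (and all 6 values in {1, 2, 4, 5, 6, 8} must be used), so p = 6.
h and u share exactly the 2 values {4, 8}; by pigeonhole those values go to them, so strike 4, 8 from r, t.
So t = 5.

5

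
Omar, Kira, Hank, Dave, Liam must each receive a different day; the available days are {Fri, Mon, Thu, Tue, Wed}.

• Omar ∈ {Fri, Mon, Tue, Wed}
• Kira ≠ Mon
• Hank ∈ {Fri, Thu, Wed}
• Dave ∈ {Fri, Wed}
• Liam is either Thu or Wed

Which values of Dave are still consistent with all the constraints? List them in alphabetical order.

The 5 variables draw from only 5 values {Fri, Mon, Thu, Tue, Wed}, so each is used; only Omar can be Mon, hence Omar = Mon.
The 4 still-open variables draw from only 4 values {Fri, Thu, Tue, Wed}, so each is used; only Kira can be Tue, hence Kira = Tue.
No further eliminations apply; Dave can still be any of Fri, Wed.

Fri, Wed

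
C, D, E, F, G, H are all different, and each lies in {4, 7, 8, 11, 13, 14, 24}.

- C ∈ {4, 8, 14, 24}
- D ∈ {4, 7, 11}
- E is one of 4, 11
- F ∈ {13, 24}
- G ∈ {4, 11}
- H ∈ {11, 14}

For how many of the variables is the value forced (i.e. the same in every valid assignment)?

2

E and G share exactly the 2 values {4, 11}; by pigeonhole those values go to them, so strike 4, 11 from C, D, H.
D's domain is down to {7}, so D = 7.
That leaves H = 14. Eliminate 14 elsewhere: C.
Determined: D=7, H=14. The other variables each still have more than one consistent value. That makes 2.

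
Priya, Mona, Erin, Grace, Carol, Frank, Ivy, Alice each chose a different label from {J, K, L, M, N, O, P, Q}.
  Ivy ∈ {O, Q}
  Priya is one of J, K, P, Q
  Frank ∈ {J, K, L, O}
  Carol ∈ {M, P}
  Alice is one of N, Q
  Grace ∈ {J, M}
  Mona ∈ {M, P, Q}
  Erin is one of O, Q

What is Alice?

N

The 8 variables draw from only 8 values {J, K, L, M, N, O, P, Q}, so each is used; only Frank can be L, hence Frank = L.
The 7 still-open variables together cover exactly {J, K, M, N, O, P, Q} — 7 values for 7 variables — and K appears only in Priya's list, so Priya = K.
Among the 6 still-open variables, J fits only Grace (and all 6 values in {J, M, N, O, P, Q} must be used), so Grace = J.
Among the 5 still-open variables, N fits only Alice (and all 5 values in {M, N, O, P, Q} must be used), so Alice = N.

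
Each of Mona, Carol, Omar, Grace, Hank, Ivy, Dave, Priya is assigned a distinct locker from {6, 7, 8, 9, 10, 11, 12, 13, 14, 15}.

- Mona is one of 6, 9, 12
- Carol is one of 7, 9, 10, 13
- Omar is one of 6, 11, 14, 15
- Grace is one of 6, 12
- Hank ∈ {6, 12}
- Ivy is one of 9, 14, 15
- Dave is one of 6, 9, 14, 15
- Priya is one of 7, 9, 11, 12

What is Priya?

7

Grace and Hank between them cover only {6, 12} — a naked pair. Remove those values from Mona, Omar, Dave, Priya.
Mona has just one choice, so Mona = 9. Remove 9 from Carol, Ivy, Dave, Priya.
The 2 variables Ivy and Dave are confined to {14, 15}, which locks those values in; drop them from Omar.
That leaves Omar = 11. Eliminate 11 elsewhere: Priya.
So Priya = 7.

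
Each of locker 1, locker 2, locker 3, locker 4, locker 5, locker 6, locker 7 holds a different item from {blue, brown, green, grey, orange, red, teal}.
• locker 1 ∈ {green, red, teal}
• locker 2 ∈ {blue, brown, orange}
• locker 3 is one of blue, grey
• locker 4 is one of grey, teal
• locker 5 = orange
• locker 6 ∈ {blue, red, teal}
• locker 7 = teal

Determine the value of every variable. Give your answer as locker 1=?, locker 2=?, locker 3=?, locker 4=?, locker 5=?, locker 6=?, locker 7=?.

locker 1=green, locker 2=brown, locker 3=blue, locker 4=grey, locker 5=orange, locker 6=red, locker 7=teal

locker 5 must be orange (only option left). Remove orange from locker 2.
That leaves locker 7 = teal. Strike teal from locker 1, locker 4, locker 6.
locker 4's domain is down to {grey}, so locker 4 = grey. So locker 3 can't be grey.
That leaves locker 3 = blue. Eliminate blue elsewhere: locker 2, locker 6.
That leaves locker 6 = red. Remove red from locker 1.
That leaves locker 1 = green.
locker 2's domain is down to {brown}, so locker 2 = brown.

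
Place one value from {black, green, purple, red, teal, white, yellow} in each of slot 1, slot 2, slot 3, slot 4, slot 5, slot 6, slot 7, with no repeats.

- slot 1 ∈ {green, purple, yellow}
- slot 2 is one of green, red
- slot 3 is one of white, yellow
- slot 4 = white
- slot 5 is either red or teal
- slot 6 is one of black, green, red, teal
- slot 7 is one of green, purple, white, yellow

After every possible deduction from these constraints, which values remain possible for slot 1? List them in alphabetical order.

green, purple

slot 4 must be white (only option left). So slot 3, slot 7 can't be white.
slot 3's domain is down to {yellow}, so slot 3 = yellow. Strike yellow from slot 1, slot 7.
Among the 5 still-open variables, black fits only slot 6 (and all 5 values in {black, green, purple, red, teal} must be used), so slot 6 = black.
Among the 4 still-open variables, teal fits only slot 5 (and all 4 values in {green, purple, red, teal} must be used), so slot 5 = teal.
Among the 3 still-open variables, red fits only slot 2 (and all 3 values in {green, purple, red} must be used), so slot 2 = red.
No further eliminations apply; slot 1 can still be any of green, purple.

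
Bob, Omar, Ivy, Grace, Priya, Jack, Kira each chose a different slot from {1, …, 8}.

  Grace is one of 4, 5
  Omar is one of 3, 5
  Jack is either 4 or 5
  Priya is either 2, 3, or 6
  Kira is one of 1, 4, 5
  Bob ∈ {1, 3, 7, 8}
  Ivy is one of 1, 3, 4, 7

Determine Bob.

8

The 2 variables Grace and Jack are confined to {4, 5}, which locks those values in; drop them from Omar, Ivy, Kira.
Omar must be 3 (only option left). Remove 3 from Bob, Ivy, Priya.
Kira's domain is down to {1}, so Kira = 1. Strike 1 from Bob, Ivy.
Ivy must be 7 (only option left). So Bob can't be 7.
So Bob = 8.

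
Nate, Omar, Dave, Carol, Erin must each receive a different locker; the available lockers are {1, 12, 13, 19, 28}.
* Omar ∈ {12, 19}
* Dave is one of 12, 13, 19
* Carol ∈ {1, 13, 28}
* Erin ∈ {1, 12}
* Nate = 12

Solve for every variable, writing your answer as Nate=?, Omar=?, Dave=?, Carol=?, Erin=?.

Nate=12, Omar=19, Dave=13, Carol=28, Erin=1

Nate has just one choice, so Nate = 12. So Omar, Dave, Erin can't be 12.
Omar must be 19 (only option left). So Dave can't be 19.
Dave must be 13 (only option left). So Carol can't be 13.
Erin must be 1 (only option left). Remove 1 from Carol.
Carol must be 28 (only option left).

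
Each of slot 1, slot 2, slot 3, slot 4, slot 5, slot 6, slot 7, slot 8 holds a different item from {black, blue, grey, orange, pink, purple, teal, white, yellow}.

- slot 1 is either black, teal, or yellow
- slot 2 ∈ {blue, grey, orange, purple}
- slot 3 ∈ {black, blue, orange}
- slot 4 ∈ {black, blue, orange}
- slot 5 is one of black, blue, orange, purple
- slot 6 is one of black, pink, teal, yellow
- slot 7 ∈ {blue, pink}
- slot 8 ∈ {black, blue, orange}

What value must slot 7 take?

pink

Among the 8 variables, grey fits only slot 2 (and all 8 values in {black, blue, grey, orange, pink, purple, teal, yellow} must be used), so slot 2 = grey.
The 7 still-open variables draw from only 7 values {black, blue, orange, pink, purple, teal, yellow}, so each is used; only slot 5 can be purple, hence slot 5 = purple.
The 3 variables slot 3, slot 4, slot 8 are confined to {black, blue, orange}, which locks those values in; drop them from slot 1, slot 6, slot 7.
So slot 7 = pink.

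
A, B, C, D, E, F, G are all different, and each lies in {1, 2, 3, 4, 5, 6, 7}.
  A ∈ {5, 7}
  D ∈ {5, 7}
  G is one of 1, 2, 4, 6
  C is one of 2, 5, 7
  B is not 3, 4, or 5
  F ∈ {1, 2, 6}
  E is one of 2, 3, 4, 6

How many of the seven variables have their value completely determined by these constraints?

3

The 7 variables together cover exactly {1, 2, 3, 4, 5, 6, 7} — 7 values for 7 variables — and 3 appears only in E's list, so E = 3.
The 6 still-open variables draw from only 6 values {1, 2, 4, 5, 6, 7}, so each is used; only G can be 4, hence G = 4.
A and D between them cover only {5, 7} — a naked pair. Remove those values from B, C.
C's domain is down to {2}, so C = 2. Remove 2 from B, F.
Determined: C=2, E=3, G=4. The other variables each still have more than one consistent value. That makes 3.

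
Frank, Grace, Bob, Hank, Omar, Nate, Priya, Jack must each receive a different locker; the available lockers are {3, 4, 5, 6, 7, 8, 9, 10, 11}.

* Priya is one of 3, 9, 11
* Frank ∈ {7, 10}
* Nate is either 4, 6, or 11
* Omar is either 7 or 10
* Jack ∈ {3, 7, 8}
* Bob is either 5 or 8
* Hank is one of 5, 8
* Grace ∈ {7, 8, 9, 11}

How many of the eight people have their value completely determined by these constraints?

1

Frank and Omar between them cover only {7, 10} — a naked pair. Remove those values from Grace, Jack.
The 2 variables Bob and Hank are confined to {5, 8}, which locks those values in; drop them from Grace, Jack.
Jack must be 3 (only option left). Eliminate 3 elsewhere: Priya.
The 2 variables Grace and Priya are confined to {9, 11}, which locks those values in; drop them from Nate.
Determined: Jack=3. The other people each still have more than one consistent value. That makes 1.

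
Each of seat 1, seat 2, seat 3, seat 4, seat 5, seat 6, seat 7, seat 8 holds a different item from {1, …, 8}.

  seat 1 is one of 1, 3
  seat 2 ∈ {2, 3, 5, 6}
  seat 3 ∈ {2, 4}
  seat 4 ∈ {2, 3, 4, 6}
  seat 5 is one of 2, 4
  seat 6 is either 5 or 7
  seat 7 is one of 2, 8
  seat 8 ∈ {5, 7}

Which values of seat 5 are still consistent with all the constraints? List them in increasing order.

2, 4

Among the 8 variables, 1 fits only seat 1 (and all 8 values in {1, 2, 3, 4, 5, 6, 7, 8} must be used), so seat 1 = 1.
The 7 still-open variables together cover exactly {2, 3, 4, 5, 6, 7, 8} — 7 values for 7 variables — and 8 appears only in seat 7's list, so seat 7 = 8.
The 2 variables seat 3 and seat 5 are confined to {2, 4}, which locks those values in; drop them from seat 2, seat 4.
The 2 variables seat 6 and seat 8 are confined to {5, 7}, which locks those values in; drop them from seat 2.
No further eliminations apply; seat 5 can still be any of 2, 4.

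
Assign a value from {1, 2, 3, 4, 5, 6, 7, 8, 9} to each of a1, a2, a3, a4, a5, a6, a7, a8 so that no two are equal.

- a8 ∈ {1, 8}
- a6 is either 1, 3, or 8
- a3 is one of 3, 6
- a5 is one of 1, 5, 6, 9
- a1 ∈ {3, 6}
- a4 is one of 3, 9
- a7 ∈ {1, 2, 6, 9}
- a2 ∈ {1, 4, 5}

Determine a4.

9

The 8 variables draw from only 8 values {1, 2, 3, 4, 5, 6, 8, 9}, so each is used; only a7 can be 2, hence a7 = 2.
Among the 7 still-open variables, 4 fits only a2 (and all 7 values in {1, 3, 4, 5, 6, 8, 9} must be used), so a2 = 4.
The 6 still-open variables together cover exactly {1, 3, 5, 6, 8, 9} — 6 values for 6 variables — and 5 appears only in a5's list, so a5 = 5.
Among the 5 still-open variables, 9 fits only a4 (and all 5 values in {1, 3, 6, 8, 9} must be used), so a4 = 9.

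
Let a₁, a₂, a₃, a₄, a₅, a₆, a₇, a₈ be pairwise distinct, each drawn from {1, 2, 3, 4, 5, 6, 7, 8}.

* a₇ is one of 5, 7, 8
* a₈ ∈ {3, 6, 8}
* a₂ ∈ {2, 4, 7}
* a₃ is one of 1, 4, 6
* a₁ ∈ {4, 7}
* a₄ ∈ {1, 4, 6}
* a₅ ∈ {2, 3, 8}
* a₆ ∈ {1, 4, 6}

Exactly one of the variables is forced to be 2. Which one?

a₂

The 8 variables draw from only 8 values {1, 2, 3, 4, 5, 6, 7, 8}, so each is used; only a₇ can be 5, hence a₇ = 5.
a₃, a₄, a₆ between them cover only {1, 4, 6} — a naked triple. Remove those values from a₁, a₂, a₈.
a₁ must be 7 (only option left). Remove 7 from a₂.
So 2 goes to a₂.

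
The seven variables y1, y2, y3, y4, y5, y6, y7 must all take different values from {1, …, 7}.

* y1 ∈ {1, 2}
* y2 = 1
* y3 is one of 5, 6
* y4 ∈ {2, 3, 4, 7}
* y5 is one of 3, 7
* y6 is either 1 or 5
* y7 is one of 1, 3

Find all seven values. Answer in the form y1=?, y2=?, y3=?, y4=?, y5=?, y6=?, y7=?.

y1=2, y2=1, y3=6, y4=4, y5=7, y6=5, y7=3

y2 must be 1 (only option left). Eliminate 1 elsewhere: y1, y6, y7.
y6's domain is down to {5}, so y6 = 5. Eliminate 5 elsewhere: y3.
y7 must be 3 (only option left). Eliminate 3 elsewhere: y4, y5.
y1 must be 2 (only option left). Strike 2 from y4.
That leaves y3 = 6.
y5 has just one choice, so y5 = 7. So y4 can't be 7.
y4 must be 4 (only option left).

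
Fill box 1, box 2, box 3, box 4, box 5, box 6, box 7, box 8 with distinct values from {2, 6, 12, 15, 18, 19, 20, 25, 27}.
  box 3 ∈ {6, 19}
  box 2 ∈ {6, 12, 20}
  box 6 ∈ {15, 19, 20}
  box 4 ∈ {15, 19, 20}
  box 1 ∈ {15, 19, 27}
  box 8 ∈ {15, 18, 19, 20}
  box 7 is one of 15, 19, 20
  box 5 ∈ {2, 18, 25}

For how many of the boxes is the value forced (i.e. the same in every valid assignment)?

4

box 4, box 6, box 7 share exactly the 3 values {15, 19, 20}; by pigeonhole those values go to them, so strike 15, 19, 20 from box 1, box 2, box 3, box 8.
box 1's domain is down to {27}, so box 1 = 27.
box 3 has just one choice, so box 3 = 6. Remove 6 from box 2.
box 8's domain is down to {18}, so box 8 = 18. So box 5 can't be 18.
That leaves box 2 = 12.
Determined: box 1=27, box 2=12, box 3=6, box 8=18. The other boxes each still have more than one consistent value. That makes 4.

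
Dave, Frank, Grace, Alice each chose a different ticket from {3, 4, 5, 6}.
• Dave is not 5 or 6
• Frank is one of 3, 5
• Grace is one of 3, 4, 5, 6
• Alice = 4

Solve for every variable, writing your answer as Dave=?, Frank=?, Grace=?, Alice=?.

Dave=3, Frank=5, Grace=6, Alice=4

Alice's domain is down to {4}, so Alice = 4. Remove 4 from Dave, Grace.
Dave's domain is down to {3}, so Dave = 3. Remove 3 from Frank, Grace.
That leaves Frank = 5. Remove 5 from Grace.
Grace's domain is down to {6}, so Grace = 6.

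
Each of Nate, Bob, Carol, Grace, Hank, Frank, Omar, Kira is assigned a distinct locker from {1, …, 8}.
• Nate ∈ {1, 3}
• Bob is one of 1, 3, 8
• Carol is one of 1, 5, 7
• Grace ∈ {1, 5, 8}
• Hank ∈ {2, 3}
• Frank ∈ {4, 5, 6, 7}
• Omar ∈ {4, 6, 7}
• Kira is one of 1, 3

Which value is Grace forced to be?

5

Among the 8 variables, 2 fits only Hank (and all 8 values in {1, 2, 3, 4, 5, 6, 7, 8} must be used), so Hank = 2.
Nate and Kira share exactly the 2 values {1, 3}; by pigeonhole those values go to them, so strike 1, 3 from Bob, Carol, Grace.
Bob has just one choice, so Bob = 8. So Grace can't be 8.
So Grace = 5.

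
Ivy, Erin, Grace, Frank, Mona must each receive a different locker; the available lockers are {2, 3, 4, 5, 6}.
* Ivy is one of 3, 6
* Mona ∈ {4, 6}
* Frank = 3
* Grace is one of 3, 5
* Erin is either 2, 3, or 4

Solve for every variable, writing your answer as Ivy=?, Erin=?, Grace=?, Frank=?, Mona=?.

Frank has just one choice, so Frank = 3. Remove 3 from Ivy, Erin, Grace.
Ivy must be 6 (only option left). Remove 6 from Mona.
Grace's domain is down to {5}, so Grace = 5.
Mona's domain is down to {4}, so Mona = 4. Remove 4 from Erin.
Erin must be 2 (only option left).

Ivy=6, Erin=2, Grace=5, Frank=3, Mona=4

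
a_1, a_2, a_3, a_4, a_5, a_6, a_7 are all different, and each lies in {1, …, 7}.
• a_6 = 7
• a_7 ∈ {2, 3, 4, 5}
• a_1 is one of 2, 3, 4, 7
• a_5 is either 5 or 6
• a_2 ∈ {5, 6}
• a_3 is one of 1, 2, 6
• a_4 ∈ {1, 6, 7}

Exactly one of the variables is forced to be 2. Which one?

a_3

a_6's domain is down to {7}, so a_6 = 7. Remove 7 from a_1, a_4.
a_2 and a_5 share exactly the 2 values {5, 6}; by pigeonhole those values go to them, so strike 5, 6 from a_3, a_4, a_7.
a_4 must be 1 (only option left). Strike 1 from a_3.
So 2 goes to a_3.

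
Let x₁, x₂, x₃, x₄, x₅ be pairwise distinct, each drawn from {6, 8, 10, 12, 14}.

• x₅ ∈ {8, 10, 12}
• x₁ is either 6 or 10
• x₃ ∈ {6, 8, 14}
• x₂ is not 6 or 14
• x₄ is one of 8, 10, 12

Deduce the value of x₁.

6

Among the 5 variables, 14 fits only x₃ (and all 5 values in {6, 8, 10, 12, 14} must be used), so x₃ = 14.
Among the 4 still-open variables, 6 fits only x₁ (and all 4 values in {6, 8, 10, 12} must be used), so x₁ = 6.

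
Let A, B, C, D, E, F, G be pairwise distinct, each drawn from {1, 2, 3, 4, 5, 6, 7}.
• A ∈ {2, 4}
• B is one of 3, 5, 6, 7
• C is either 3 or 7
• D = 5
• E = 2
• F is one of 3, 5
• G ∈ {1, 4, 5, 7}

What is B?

6

D must be 5 (only option left). Eliminate 5 elsewhere: B, F, G.
E has just one choice, so E = 2. Remove 2 from A.
F's domain is down to {3}, so F = 3. So B, C can't be 3.
A has just one choice, so A = 4. Remove 4 from G.
C's domain is down to {7}, so C = 7. So B, G can't be 7.
So B = 6.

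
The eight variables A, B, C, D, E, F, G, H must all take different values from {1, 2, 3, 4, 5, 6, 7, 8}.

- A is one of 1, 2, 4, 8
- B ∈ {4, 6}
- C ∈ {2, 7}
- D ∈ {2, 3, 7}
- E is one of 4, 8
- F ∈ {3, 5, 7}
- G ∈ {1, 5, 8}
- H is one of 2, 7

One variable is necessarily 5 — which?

The 8 variables together cover exactly {1, 2, 3, 4, 5, 6, 7, 8} — 8 values for 8 variables — and 6 appears only in B's list, so B = 6.
The 2 variables C and H are confined to {2, 7}, which locks those values in; drop them from A, D, F.
D's domain is down to {3}, so D = 3. Strike 3 from F.
So 5 goes to F.

F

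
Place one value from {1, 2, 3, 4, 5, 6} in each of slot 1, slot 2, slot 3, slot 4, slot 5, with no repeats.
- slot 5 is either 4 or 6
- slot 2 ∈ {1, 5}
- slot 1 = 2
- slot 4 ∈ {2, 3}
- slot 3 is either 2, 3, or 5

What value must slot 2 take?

1

slot 1 must be 2 (only option left). Strike 2 from slot 3, slot 4.
That leaves slot 4 = 3. So slot 3 can't be 3.
That leaves slot 3 = 5. Remove 5 from slot 2.
So slot 2 = 1.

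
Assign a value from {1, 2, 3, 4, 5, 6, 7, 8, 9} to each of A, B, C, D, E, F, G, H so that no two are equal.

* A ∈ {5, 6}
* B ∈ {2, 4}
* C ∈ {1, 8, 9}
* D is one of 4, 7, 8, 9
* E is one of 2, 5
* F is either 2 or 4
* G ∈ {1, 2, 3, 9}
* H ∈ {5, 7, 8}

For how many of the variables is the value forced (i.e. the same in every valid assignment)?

2

B and F share exactly the 2 values {2, 4}; by pigeonhole those values go to them, so strike 2, 4 from D, E, G.
E's domain is down to {5}, so E = 5. Remove 5 from A, H.
A has just one choice, so A = 6.
Determined: A=6, E=5. The other variables each still have more than one consistent value. That makes 2.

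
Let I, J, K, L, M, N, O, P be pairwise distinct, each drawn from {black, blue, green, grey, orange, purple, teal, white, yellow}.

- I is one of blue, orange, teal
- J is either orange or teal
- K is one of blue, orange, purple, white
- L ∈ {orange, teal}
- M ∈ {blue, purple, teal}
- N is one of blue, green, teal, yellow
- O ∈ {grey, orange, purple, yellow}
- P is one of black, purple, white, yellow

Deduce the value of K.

J and L between them cover only {orange, teal} — a naked pair. Remove those values from I, K, M, N, O.
I's domain is down to {blue}, so I = blue. Eliminate blue elsewhere: K, M, N.
M's domain is down to {purple}, so M = purple. Eliminate purple elsewhere: K, O, P.
So K = white.

white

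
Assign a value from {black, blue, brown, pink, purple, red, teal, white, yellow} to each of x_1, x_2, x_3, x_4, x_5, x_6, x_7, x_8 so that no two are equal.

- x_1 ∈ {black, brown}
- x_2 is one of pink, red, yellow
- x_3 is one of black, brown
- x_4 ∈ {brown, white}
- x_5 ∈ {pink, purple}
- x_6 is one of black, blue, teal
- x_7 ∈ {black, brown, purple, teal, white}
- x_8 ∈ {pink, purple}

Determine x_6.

blue

The 2 variables x_1 and x_3 are confined to {black, brown}, which locks those values in; drop them from x_4, x_6, x_7.
x_4's domain is down to {white}, so x_4 = white. Eliminate white elsewhere: x_7.
x_5 and x_8 share exactly the 2 values {pink, purple}; by pigeonhole those values go to them, so strike pink, purple from x_2, x_7.
x_7's domain is down to {teal}, so x_7 = teal. Strike teal from x_6.
So x_6 = blue.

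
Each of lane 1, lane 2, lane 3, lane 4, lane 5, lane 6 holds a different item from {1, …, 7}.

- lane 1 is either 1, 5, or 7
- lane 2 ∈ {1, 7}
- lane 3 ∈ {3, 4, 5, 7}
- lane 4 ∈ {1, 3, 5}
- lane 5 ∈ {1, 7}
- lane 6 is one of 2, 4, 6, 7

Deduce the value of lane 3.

lane 2 and lane 5 share exactly the 2 values {1, 7}; by pigeonhole those values go to them, so strike 1, 7 from lane 1, lane 3, lane 4, lane 6.
lane 1 must be 5 (only option left). Remove 5 from lane 3, lane 4.
That leaves lane 4 = 3. Eliminate 3 elsewhere: lane 3.
So lane 3 = 4.

4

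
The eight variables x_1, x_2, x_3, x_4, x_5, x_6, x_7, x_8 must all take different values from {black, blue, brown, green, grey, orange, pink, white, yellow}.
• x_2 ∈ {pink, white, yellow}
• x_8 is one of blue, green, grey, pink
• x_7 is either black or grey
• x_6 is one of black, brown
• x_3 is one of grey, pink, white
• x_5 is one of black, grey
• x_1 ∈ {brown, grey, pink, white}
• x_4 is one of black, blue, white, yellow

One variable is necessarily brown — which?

The 8 variables together cover exactly {black, blue, brown, green, grey, pink, white, yellow} — 8 values for 8 variables — and green appears only in x_8's list, so x_8 = green.
The 7 still-open variables draw from only 7 values {black, blue, brown, grey, pink, white, yellow}, so each is used; only x_4 can be blue, hence x_4 = blue.
The 6 still-open variables draw from only 6 values {black, brown, grey, pink, white, yellow}, so each is used; only x_2 can be yellow, hence x_2 = yellow.
The 2 variables x_5 and x_7 are confined to {black, grey}, which locks those values in; drop them from x_1, x_3, x_6.
So brown goes to x_6.

x_6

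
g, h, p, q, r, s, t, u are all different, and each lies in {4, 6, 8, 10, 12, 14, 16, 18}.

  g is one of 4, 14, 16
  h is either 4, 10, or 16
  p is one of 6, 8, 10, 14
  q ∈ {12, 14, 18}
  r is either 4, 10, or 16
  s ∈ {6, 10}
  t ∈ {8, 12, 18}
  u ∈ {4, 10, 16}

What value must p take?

8

The 3 variables h, r, u are confined to {4, 10, 16}, which locks those values in; drop them from g, p, s.
g has just one choice, so g = 14. So p, q can't be 14.
s has just one choice, so s = 6. Eliminate 6 elsewhere: p.
So p = 8.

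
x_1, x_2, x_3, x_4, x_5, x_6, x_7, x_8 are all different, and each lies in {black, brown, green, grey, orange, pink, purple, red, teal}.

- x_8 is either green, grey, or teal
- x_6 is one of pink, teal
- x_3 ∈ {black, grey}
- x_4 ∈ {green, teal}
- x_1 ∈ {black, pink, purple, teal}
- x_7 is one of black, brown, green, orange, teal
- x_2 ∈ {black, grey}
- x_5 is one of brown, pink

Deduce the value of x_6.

Among the 8 variables, orange fits only x_7 (and all 8 values in {black, brown, green, grey, orange, pink, purple, teal} must be used), so x_7 = orange.
Among the 7 still-open variables, brown fits only x_5 (and all 7 values in {black, brown, green, grey, pink, purple, teal} must be used), so x_5 = brown.
The 6 still-open variables draw from only 6 values {black, green, grey, pink, purple, teal}, so each is used; only x_1 can be purple, hence x_1 = purple.
Among the 5 still-open variables, pink fits only x_6 (and all 5 values in {black, green, grey, pink, teal} must be used), so x_6 = pink.

pink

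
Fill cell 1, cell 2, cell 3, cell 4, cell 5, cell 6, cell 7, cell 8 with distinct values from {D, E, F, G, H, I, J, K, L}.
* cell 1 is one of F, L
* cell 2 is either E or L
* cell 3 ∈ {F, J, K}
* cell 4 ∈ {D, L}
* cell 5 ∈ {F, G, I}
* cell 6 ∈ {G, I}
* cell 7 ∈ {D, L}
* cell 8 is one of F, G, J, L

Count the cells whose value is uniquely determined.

4

The 8 variables draw from only 8 values {D, E, F, G, I, J, K, L}, so each is used; only cell 2 can be E, hence cell 2 = E.
Among the 7 still-open variables, K fits only cell 3 (and all 7 values in {D, F, G, I, J, K, L} must be used), so cell 3 = K.
The 6 still-open variables draw from only 6 values {D, F, G, I, J, L}, so each is used; only cell 8 can be J, hence cell 8 = J.
cell 4 and cell 7 between them cover only {D, L} — a naked pair. Remove those values from cell 1.
That leaves cell 1 = F. Strike F from cell 5.
Determined: cell 1=F, cell 2=E, cell 3=K, cell 8=J. The other cells each still have more than one consistent value. That makes 4.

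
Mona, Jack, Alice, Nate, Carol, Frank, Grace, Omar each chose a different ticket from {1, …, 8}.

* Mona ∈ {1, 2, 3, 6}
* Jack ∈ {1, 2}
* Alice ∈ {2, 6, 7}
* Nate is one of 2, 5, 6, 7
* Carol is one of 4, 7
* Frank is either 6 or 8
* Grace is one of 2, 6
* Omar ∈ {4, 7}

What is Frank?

The 8 variables draw from only 8 values {1, 2, 3, 4, 5, 6, 7, 8}, so each is used; only Mona can be 3, hence Mona = 3.
Among the 7 still-open variables, 1 fits only Jack (and all 7 values in {1, 2, 4, 5, 6, 7, 8} must be used), so Jack = 1.
The 6 still-open variables together cover exactly {2, 4, 5, 6, 7, 8} — 6 values for 6 variables — and 5 appears only in Nate's list, so Nate = 5.
Among the 5 still-open variables, 8 fits only Frank (and all 5 values in {2, 4, 6, 7, 8} must be used), so Frank = 8.

8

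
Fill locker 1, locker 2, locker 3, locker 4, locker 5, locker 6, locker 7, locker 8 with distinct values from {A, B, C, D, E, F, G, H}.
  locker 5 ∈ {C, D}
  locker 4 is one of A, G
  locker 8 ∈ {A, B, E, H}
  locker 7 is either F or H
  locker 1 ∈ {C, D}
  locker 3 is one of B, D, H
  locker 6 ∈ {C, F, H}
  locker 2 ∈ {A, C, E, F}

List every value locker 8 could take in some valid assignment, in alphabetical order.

A, E

Among the 8 variables, G fits only locker 4 (and all 8 values in {A, B, C, D, E, F, G, H} must be used), so locker 4 = G.
locker 1 and locker 5 share exactly the 2 values {C, D}; by pigeonhole those values go to them, so strike C, D from locker 2, locker 3, locker 6.
The 2 variables locker 6 and locker 7 are confined to {F, H}, which locks those values in; drop them from locker 2, locker 3, locker 8.
locker 3 must be B (only option left). Strike B from locker 8.
No further eliminations apply; locker 8 can still be any of A, E.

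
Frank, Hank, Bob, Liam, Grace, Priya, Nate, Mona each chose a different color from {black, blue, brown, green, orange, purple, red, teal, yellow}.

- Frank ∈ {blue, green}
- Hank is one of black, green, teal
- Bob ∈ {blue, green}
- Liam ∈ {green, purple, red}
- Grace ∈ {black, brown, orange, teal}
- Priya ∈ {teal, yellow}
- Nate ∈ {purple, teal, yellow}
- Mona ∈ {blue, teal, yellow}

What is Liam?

red

The 2 variables Frank and Bob are confined to {blue, green}, which locks those values in; drop them from Hank, Liam, Mona.
The 2 variables Priya and Mona are confined to {teal, yellow}, which locks those values in; drop them from Hank, Grace, Nate.
Hank has just one choice, so Hank = black. Eliminate black elsewhere: Grace.
Nate must be purple (only option left). So Liam can't be purple.
So Liam = red.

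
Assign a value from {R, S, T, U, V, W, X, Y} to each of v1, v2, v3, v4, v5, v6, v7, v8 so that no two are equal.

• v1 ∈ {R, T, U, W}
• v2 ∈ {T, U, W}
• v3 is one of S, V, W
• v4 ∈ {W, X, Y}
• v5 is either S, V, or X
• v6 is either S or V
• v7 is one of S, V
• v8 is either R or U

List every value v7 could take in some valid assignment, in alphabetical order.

The 8 variables draw from only 8 values {R, S, T, U, V, W, X, Y}, so each is used; only v4 can be Y, hence v4 = Y.
Among the 7 still-open variables, X fits only v5 (and all 7 values in {R, S, T, U, V, W, X} must be used), so v5 = X.
v6 and v7 between them cover only {S, V} — a naked pair. Remove those values from v3.
That leaves v3 = W. Eliminate W elsewhere: v1, v2.
No further eliminations apply; v7 can still be any of S, V.

S, V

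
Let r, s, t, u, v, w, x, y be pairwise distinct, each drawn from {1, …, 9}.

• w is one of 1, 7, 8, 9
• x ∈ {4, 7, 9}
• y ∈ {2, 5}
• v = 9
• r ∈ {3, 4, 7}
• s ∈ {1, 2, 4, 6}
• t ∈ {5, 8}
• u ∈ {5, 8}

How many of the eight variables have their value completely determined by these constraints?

v's domain is down to {9}, so v = 9. Remove 9 from w, x.
t and u between them cover only {5, 8} — a naked pair. Remove those values from w, y.
y has just one choice, so y = 2. Remove 2 from s.
Determined: v=9, y=2. The other variables each still have more than one consistent value. That makes 2.

2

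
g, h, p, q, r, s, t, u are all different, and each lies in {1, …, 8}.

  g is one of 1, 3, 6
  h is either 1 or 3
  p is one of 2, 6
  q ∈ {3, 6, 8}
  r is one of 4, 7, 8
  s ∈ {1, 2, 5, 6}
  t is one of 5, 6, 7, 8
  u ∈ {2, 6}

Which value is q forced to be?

8

The 8 variables together cover exactly {1, 2, 3, 4, 5, 6, 7, 8} — 8 values for 8 variables — and 4 appears only in r's list, so r = 4.
The 7 still-open variables together cover exactly {1, 2, 3, 5, 6, 7, 8} — 7 values for 7 variables — and 7 appears only in t's list, so t = 7.
The 6 still-open variables together cover exactly {1, 2, 3, 5, 6, 8} — 6 values for 6 variables — and 5 appears only in s's list, so s = 5.
Among the 5 still-open variables, 8 fits only q (and all 5 values in {1, 2, 3, 6, 8} must be used), so q = 8.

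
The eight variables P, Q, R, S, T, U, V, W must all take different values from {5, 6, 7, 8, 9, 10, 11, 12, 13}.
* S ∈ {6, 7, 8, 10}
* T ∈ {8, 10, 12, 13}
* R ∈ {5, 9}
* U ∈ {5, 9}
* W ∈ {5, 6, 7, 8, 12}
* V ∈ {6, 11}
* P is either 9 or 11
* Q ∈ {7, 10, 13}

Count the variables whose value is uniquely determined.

R and U between them cover only {5, 9} — a naked pair. Remove those values from P, W.
P's domain is down to {11}, so P = 11. Strike 11 from V.
V has just one choice, so V = 6. So S, W can't be 6.
Determined: P=11, V=6. The other variables each still have more than one consistent value. That makes 2.

2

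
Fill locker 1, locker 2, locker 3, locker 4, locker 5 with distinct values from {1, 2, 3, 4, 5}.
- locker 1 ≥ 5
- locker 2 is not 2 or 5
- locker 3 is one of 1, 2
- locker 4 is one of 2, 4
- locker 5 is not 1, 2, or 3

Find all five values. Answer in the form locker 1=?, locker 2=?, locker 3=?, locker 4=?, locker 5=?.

locker 1=5, locker 2=3, locker 3=1, locker 4=2, locker 5=4

locker 1 must be 5 (only option left). So locker 5 can't be 5.
locker 5 must be 4 (only option left). So locker 2, locker 4 can't be 4.
locker 4's domain is down to {2}, so locker 4 = 2. Remove 2 from locker 3.
That leaves locker 3 = 1. Remove 1 from locker 2.
locker 2's domain is down to {3}, so locker 2 = 3.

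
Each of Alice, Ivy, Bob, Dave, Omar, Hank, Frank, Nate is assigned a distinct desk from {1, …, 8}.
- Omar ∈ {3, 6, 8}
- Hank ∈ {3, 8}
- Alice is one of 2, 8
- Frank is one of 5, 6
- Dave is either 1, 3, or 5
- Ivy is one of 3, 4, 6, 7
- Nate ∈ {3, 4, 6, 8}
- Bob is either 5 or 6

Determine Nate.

The 8 variables together cover exactly {1, 2, 3, 4, 5, 6, 7, 8} — 8 values for 8 variables — and 1 appears only in Dave's list, so Dave = 1.
The 7 still-open variables together cover exactly {2, 3, 4, 5, 6, 7, 8} — 7 values for 7 variables — and 2 appears only in Alice's list, so Alice = 2.
The 6 still-open variables together cover exactly {3, 4, 5, 6, 7, 8} — 6 values for 6 variables — and 7 appears only in Ivy's list, so Ivy = 7.
The 5 still-open variables draw from only 5 values {3, 4, 5, 6, 8}, so each is used; only Nate can be 4, hence Nate = 4.

4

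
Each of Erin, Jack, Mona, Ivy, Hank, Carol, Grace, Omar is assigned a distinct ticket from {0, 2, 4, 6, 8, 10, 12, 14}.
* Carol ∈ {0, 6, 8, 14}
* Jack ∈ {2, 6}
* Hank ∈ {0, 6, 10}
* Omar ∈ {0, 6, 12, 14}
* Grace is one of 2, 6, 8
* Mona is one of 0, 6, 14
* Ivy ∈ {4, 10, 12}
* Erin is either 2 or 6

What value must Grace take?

8

The 8 variables draw from only 8 values {0, 2, 4, 6, 8, 10, 12, 14}, so each is used; only Ivy can be 4, hence Ivy = 4.
The 7 still-open variables draw from only 7 values {0, 2, 6, 8, 10, 12, 14}, so each is used; only Hank can be 10, hence Hank = 10.
The 6 still-open variables together cover exactly {0, 2, 6, 8, 12, 14} — 6 values for 6 variables — and 12 appears only in Omar's list, so Omar = 12.
Erin and Jack share exactly the 2 values {2, 6}; by pigeonhole those values go to them, so strike 2, 6 from Mona, Carol, Grace.
So Grace = 8.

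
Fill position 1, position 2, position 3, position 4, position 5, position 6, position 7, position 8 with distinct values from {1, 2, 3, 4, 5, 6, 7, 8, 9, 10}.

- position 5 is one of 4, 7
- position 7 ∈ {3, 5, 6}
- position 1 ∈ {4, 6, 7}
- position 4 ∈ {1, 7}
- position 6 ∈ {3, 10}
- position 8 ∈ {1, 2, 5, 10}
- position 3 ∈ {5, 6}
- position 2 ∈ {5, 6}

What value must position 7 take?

Among the 8 variables, 2 fits only position 8 (and all 8 values in {1, 2, 3, 4, 5, 6, 7, 10} must be used), so position 8 = 2.
The 7 still-open variables draw from only 7 values {1, 3, 4, 5, 6, 7, 10}, so each is used; only position 4 can be 1, hence position 4 = 1.
The 6 still-open variables together cover exactly {3, 4, 5, 6, 7, 10} — 6 values for 6 variables — and 10 appears only in position 6's list, so position 6 = 10.
The 5 still-open variables together cover exactly {3, 4, 5, 6, 7} — 5 values for 5 variables — and 3 appears only in position 7's list, so position 7 = 3.

3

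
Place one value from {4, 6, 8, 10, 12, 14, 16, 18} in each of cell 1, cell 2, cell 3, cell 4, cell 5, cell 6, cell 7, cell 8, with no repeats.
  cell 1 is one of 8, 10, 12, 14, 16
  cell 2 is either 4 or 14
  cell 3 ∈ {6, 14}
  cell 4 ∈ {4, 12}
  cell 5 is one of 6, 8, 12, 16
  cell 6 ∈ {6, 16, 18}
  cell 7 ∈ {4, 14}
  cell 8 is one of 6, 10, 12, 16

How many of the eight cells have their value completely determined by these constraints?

Among the 8 variables, 18 fits only cell 6 (and all 8 values in {4, 6, 8, 10, 12, 14, 16, 18} must be used), so cell 6 = 18.
cell 2 and cell 7 between them cover only {4, 14} — a naked pair. Remove those values from cell 1, cell 3, cell 4.
That leaves cell 3 = 6. Eliminate 6 elsewhere: cell 5, cell 8.
That leaves cell 4 = 12. So cell 1, cell 5, cell 8 can't be 12.
Determined: cell 3=6, cell 4=12, cell 6=18. The other cells each still have more than one consistent value. That makes 3.

3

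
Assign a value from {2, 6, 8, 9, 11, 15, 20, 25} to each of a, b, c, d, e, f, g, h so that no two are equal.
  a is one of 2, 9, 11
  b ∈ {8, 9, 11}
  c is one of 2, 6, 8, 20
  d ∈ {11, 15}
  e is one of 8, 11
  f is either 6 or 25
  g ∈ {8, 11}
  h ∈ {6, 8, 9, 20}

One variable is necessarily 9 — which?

The 8 variables draw from only 8 values {2, 6, 8, 9, 11, 15, 20, 25}, so each is used; only d can be 15, hence d = 15.
The 7 still-open variables draw from only 7 values {2, 6, 8, 9, 11, 20, 25}, so each is used; only f can be 25, hence f = 25.
e and g share exactly the 2 values {8, 11}; by pigeonhole those values go to them, so strike 8, 11 from a, b, c, h.
So 9 goes to b.

b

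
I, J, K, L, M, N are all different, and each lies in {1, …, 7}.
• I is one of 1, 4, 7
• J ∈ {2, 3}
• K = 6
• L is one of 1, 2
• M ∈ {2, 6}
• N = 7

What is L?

1

K's domain is down to {6}, so K = 6. Strike 6 from M.
M must be 2 (only option left). Eliminate 2 elsewhere: J, L.
So L = 1.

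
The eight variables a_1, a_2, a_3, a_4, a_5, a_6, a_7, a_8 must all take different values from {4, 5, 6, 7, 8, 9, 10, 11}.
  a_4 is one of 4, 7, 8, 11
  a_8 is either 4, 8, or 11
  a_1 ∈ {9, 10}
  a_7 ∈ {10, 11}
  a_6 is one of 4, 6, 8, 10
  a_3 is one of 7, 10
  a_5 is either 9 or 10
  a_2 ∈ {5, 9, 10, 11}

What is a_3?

The 8 variables together cover exactly {4, 5, 6, 7, 8, 9, 10, 11} — 8 values for 8 variables — and 5 appears only in a_2's list, so a_2 = 5.
Among the 7 still-open variables, 6 fits only a_6 (and all 7 values in {4, 6, 7, 8, 9, 10, 11} must be used), so a_6 = 6.
a_1 and a_5 between them cover only {9, 10} — a naked pair. Remove those values from a_3, a_7.
So a_3 = 7.

7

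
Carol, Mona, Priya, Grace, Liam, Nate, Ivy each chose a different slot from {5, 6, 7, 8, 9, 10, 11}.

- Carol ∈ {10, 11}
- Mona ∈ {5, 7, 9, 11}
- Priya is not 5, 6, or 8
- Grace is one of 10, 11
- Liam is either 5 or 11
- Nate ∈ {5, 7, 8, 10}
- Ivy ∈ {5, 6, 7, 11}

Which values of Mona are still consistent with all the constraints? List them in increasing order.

7, 9

Among the 7 variables, 6 fits only Ivy (and all 7 values in {5, 6, 7, 8, 9, 10, 11} must be used), so Ivy = 6.
The 6 still-open variables draw from only 6 values {5, 7, 8, 9, 10, 11}, so each is used; only Nate can be 8, hence Nate = 8.
The 2 variables Carol and Grace are confined to {10, 11}, which locks those values in; drop them from Mona, Priya, Liam.
Liam must be 5 (only option left). Eliminate 5 elsewhere: Mona.
No further eliminations apply; Mona can still be any of 7, 9.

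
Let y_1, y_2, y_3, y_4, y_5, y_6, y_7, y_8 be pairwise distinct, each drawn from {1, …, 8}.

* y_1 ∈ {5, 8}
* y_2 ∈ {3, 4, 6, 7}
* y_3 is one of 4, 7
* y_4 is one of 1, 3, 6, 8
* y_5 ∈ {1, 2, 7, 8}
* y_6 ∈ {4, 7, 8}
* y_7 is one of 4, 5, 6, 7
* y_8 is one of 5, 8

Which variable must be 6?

y_7

The 8 variables together cover exactly {1, 2, 3, 4, 5, 6, 7, 8} — 8 values for 8 variables — and 2 appears only in y_5's list, so y_5 = 2.
The 7 still-open variables together cover exactly {1, 3, 4, 5, 6, 7, 8} — 7 values for 7 variables — and 1 appears only in y_4's list, so y_4 = 1.
Among the 6 still-open variables, 3 fits only y_2 (and all 6 values in {3, 4, 5, 6, 7, 8} must be used), so y_2 = 3.
The 5 still-open variables draw from only 5 values {4, 5, 6, 7, 8}, so each is used; only y_7 can be 6, hence y_7 = 6.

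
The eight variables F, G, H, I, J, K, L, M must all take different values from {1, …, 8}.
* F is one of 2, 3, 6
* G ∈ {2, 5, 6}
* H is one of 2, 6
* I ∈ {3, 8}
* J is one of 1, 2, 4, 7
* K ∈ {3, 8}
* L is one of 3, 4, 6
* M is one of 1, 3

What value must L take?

Among the 8 variables, 5 fits only G (and all 8 values in {1, 2, 3, 4, 5, 6, 7, 8} must be used), so G = 5.
Among the 7 still-open variables, 7 fits only J (and all 7 values in {1, 2, 3, 4, 6, 7, 8} must be used), so J = 7.
The 6 still-open variables draw from only 6 values {1, 2, 3, 4, 6, 8}, so each is used; only M can be 1, hence M = 1.
Among the 5 still-open variables, 4 fits only L (and all 5 values in {2, 3, 4, 6, 8} must be used), so L = 4.

4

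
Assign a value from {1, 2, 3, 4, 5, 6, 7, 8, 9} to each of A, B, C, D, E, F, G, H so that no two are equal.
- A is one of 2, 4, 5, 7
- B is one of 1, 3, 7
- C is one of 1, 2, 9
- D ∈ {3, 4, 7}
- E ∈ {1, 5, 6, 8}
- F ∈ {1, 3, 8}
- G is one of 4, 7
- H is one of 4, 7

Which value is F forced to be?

G and H between them cover only {4, 7} — a naked pair. Remove those values from A, B, D.
D's domain is down to {3}, so D = 3. Strike 3 from B, F.
B has just one choice, so B = 1. Remove 1 from C, E, F.
So F = 8.

8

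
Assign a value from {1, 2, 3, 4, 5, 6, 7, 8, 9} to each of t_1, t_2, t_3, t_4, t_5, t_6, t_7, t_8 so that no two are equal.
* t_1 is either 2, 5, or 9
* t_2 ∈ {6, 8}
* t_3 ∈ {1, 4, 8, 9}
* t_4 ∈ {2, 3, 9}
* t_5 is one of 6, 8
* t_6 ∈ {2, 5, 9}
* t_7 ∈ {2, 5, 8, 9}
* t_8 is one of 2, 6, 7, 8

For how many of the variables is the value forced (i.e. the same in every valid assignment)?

2

t_2 and t_5 share exactly the 2 values {6, 8}; by pigeonhole those values go to them, so strike 6, 8 from t_3, t_7, t_8.
t_1, t_6, t_7 share exactly the 3 values {2, 5, 9}; by pigeonhole those values go to them, so strike 2, 5, 9 from t_3, t_4, t_8.
That leaves t_4 = 3.
t_8's domain is down to {7}, so t_8 = 7.
Determined: t_4=3, t_8=7. The other variables each still have more than one consistent value. That makes 2.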